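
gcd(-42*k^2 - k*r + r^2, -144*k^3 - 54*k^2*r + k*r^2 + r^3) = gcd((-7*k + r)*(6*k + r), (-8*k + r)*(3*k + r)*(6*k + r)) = 6*k + r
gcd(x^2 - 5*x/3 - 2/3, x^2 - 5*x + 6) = x - 2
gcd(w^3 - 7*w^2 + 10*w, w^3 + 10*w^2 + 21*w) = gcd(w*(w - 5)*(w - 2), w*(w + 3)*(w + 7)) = w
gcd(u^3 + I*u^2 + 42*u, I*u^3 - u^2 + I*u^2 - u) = u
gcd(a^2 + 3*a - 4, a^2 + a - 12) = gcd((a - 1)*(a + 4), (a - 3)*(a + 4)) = a + 4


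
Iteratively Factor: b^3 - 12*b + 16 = (b - 2)*(b^2 + 2*b - 8) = (b - 2)^2*(b + 4)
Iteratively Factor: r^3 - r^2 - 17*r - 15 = (r + 1)*(r^2 - 2*r - 15) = (r - 5)*(r + 1)*(r + 3)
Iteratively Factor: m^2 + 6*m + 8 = (m + 2)*(m + 4)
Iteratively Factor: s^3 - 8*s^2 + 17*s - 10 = (s - 1)*(s^2 - 7*s + 10) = (s - 2)*(s - 1)*(s - 5)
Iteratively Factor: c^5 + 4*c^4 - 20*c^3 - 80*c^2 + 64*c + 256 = (c - 2)*(c^4 + 6*c^3 - 8*c^2 - 96*c - 128) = (c - 2)*(c + 2)*(c^3 + 4*c^2 - 16*c - 64) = (c - 2)*(c + 2)*(c + 4)*(c^2 - 16) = (c - 2)*(c + 2)*(c + 4)^2*(c - 4)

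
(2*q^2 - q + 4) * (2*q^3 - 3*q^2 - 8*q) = 4*q^5 - 8*q^4 - 5*q^3 - 4*q^2 - 32*q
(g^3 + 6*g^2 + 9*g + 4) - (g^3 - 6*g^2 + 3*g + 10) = 12*g^2 + 6*g - 6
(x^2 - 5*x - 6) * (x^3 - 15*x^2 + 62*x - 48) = x^5 - 20*x^4 + 131*x^3 - 268*x^2 - 132*x + 288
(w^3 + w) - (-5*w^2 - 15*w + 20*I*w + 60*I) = w^3 + 5*w^2 + 16*w - 20*I*w - 60*I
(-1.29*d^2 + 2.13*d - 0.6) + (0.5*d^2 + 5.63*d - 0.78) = -0.79*d^2 + 7.76*d - 1.38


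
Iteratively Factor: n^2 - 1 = (n - 1)*(n + 1)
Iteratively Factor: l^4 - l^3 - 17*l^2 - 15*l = (l - 5)*(l^3 + 4*l^2 + 3*l) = (l - 5)*(l + 3)*(l^2 + l) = l*(l - 5)*(l + 3)*(l + 1)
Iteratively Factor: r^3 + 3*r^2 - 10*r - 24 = (r + 2)*(r^2 + r - 12) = (r + 2)*(r + 4)*(r - 3)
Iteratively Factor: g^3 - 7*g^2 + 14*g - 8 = (g - 4)*(g^2 - 3*g + 2) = (g - 4)*(g - 2)*(g - 1)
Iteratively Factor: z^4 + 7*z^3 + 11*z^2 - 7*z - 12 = (z - 1)*(z^3 + 8*z^2 + 19*z + 12) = (z - 1)*(z + 4)*(z^2 + 4*z + 3) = (z - 1)*(z + 3)*(z + 4)*(z + 1)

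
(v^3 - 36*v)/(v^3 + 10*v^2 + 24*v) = (v - 6)/(v + 4)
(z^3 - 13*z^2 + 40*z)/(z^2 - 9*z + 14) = z*(z^2 - 13*z + 40)/(z^2 - 9*z + 14)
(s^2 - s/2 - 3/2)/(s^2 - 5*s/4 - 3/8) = 4*(s + 1)/(4*s + 1)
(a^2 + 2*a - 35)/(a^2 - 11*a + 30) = (a + 7)/(a - 6)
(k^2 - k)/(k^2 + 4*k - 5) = k/(k + 5)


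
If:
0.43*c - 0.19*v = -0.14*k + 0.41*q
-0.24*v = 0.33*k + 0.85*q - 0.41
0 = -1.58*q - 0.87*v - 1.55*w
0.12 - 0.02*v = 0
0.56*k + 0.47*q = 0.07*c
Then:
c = 0.40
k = 1.58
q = -1.83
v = 6.00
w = -1.51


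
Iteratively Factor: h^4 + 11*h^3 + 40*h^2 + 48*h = (h + 4)*(h^3 + 7*h^2 + 12*h) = (h + 3)*(h + 4)*(h^2 + 4*h) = h*(h + 3)*(h + 4)*(h + 4)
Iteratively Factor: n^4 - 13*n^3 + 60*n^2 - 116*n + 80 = (n - 2)*(n^3 - 11*n^2 + 38*n - 40) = (n - 5)*(n - 2)*(n^2 - 6*n + 8) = (n - 5)*(n - 4)*(n - 2)*(n - 2)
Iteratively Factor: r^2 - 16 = (r + 4)*(r - 4)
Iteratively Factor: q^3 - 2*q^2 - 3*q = (q - 3)*(q^2 + q) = q*(q - 3)*(q + 1)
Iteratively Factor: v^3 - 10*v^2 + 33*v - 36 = (v - 4)*(v^2 - 6*v + 9) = (v - 4)*(v - 3)*(v - 3)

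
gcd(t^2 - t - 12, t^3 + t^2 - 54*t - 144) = t + 3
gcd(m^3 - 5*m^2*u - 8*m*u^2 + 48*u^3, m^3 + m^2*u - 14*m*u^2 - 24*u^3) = -m^2 + m*u + 12*u^2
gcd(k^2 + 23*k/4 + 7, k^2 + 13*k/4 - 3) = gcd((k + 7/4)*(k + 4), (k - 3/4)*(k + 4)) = k + 4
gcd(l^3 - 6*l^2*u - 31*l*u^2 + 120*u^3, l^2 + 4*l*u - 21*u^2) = -l + 3*u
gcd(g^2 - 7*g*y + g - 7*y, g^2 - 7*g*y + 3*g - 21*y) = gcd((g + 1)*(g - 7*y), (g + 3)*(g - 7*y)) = -g + 7*y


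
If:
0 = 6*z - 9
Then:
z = 3/2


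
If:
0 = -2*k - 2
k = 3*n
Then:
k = -1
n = -1/3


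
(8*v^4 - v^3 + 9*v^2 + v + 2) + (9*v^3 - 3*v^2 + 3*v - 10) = 8*v^4 + 8*v^3 + 6*v^2 + 4*v - 8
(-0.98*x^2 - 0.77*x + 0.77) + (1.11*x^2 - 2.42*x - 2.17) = 0.13*x^2 - 3.19*x - 1.4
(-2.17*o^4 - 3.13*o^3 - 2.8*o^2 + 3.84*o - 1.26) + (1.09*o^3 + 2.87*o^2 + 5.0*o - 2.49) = -2.17*o^4 - 2.04*o^3 + 0.0700000000000003*o^2 + 8.84*o - 3.75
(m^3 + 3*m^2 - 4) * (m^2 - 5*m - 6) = m^5 - 2*m^4 - 21*m^3 - 22*m^2 + 20*m + 24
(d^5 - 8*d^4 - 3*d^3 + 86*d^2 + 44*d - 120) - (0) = d^5 - 8*d^4 - 3*d^3 + 86*d^2 + 44*d - 120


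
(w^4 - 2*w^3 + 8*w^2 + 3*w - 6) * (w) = w^5 - 2*w^4 + 8*w^3 + 3*w^2 - 6*w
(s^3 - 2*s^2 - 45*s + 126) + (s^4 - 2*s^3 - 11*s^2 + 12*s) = s^4 - s^3 - 13*s^2 - 33*s + 126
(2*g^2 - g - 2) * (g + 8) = 2*g^3 + 15*g^2 - 10*g - 16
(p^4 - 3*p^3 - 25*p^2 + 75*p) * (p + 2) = p^5 - p^4 - 31*p^3 + 25*p^2 + 150*p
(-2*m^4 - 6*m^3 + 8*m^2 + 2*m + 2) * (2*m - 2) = -4*m^5 - 8*m^4 + 28*m^3 - 12*m^2 - 4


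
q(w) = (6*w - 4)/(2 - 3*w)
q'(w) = 6/(2 - 3*w) + 3*(6*w - 4)/(2 - 3*w)^2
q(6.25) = -2.00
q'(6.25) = 0.00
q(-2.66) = -2.00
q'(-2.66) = 0.00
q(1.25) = -2.00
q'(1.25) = 0.00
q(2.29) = -2.00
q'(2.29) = -0.00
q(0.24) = -2.00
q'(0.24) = 0.00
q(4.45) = -2.00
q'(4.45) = 0.00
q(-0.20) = -2.00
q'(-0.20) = 0.00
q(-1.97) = -2.00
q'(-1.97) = 0.00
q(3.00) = -2.00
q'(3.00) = 0.00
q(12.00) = -2.00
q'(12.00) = 0.00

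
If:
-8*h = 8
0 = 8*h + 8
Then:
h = -1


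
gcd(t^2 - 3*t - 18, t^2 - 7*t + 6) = t - 6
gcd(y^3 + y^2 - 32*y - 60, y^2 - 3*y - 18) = y - 6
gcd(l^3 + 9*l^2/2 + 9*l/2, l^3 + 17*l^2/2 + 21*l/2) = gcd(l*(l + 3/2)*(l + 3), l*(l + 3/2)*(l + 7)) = l^2 + 3*l/2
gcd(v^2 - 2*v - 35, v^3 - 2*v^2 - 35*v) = v^2 - 2*v - 35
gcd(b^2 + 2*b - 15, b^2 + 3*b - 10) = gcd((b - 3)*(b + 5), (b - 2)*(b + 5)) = b + 5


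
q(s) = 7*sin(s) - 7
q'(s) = 7*cos(s)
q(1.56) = -0.00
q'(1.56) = 0.08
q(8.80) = -2.91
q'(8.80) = -5.68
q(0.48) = -3.77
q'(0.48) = 6.21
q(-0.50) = -10.36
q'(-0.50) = 6.14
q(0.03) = -6.79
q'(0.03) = 7.00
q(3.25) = -7.76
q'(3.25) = -6.96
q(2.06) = -0.82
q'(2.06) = -3.29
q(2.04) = -0.76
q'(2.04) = -3.17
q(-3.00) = -7.99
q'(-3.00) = -6.93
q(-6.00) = -5.04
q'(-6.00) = 6.72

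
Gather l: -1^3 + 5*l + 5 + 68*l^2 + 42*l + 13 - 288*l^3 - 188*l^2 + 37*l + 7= -288*l^3 - 120*l^2 + 84*l + 24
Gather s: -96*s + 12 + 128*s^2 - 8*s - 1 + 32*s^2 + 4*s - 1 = 160*s^2 - 100*s + 10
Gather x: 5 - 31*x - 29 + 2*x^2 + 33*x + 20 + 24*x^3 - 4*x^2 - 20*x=24*x^3 - 2*x^2 - 18*x - 4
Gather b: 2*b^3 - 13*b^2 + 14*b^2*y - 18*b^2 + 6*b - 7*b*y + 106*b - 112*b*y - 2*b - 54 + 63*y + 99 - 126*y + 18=2*b^3 + b^2*(14*y - 31) + b*(110 - 119*y) - 63*y + 63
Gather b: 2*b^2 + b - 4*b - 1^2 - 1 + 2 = 2*b^2 - 3*b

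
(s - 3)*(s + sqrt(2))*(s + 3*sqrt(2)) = s^3 - 3*s^2 + 4*sqrt(2)*s^2 - 12*sqrt(2)*s + 6*s - 18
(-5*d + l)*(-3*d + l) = 15*d^2 - 8*d*l + l^2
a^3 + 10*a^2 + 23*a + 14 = (a + 1)*(a + 2)*(a + 7)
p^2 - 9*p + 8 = (p - 8)*(p - 1)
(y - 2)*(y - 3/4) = y^2 - 11*y/4 + 3/2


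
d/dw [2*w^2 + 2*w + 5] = 4*w + 2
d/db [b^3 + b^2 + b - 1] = 3*b^2 + 2*b + 1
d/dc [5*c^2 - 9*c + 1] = 10*c - 9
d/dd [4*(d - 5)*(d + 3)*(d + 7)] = 12*d^2 + 40*d - 116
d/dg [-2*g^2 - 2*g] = -4*g - 2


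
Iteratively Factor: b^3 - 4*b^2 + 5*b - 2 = (b - 1)*(b^2 - 3*b + 2) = (b - 2)*(b - 1)*(b - 1)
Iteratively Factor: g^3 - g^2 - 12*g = (g - 4)*(g^2 + 3*g) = g*(g - 4)*(g + 3)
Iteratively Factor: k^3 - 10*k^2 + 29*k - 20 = (k - 5)*(k^2 - 5*k + 4) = (k - 5)*(k - 1)*(k - 4)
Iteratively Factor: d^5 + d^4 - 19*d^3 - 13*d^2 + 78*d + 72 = (d + 1)*(d^4 - 19*d^2 + 6*d + 72) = (d - 3)*(d + 1)*(d^3 + 3*d^2 - 10*d - 24) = (d - 3)*(d + 1)*(d + 4)*(d^2 - d - 6) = (d - 3)^2*(d + 1)*(d + 4)*(d + 2)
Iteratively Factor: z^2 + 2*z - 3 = (z + 3)*(z - 1)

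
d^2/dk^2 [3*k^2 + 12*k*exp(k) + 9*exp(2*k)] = 12*k*exp(k) + 36*exp(2*k) + 24*exp(k) + 6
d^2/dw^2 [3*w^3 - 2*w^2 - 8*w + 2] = 18*w - 4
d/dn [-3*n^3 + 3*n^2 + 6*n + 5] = -9*n^2 + 6*n + 6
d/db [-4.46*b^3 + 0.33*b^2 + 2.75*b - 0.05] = -13.38*b^2 + 0.66*b + 2.75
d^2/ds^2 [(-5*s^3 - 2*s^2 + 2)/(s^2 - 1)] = 10*s*(-s^2 - 3)/(s^6 - 3*s^4 + 3*s^2 - 1)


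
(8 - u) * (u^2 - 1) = -u^3 + 8*u^2 + u - 8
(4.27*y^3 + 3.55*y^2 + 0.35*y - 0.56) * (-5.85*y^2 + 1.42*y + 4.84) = -24.9795*y^5 - 14.7041*y^4 + 23.6603*y^3 + 20.955*y^2 + 0.8988*y - 2.7104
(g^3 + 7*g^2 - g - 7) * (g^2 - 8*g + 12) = g^5 - g^4 - 45*g^3 + 85*g^2 + 44*g - 84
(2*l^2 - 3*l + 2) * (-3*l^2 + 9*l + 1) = -6*l^4 + 27*l^3 - 31*l^2 + 15*l + 2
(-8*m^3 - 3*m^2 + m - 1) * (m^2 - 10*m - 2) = -8*m^5 + 77*m^4 + 47*m^3 - 5*m^2 + 8*m + 2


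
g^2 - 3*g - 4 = (g - 4)*(g + 1)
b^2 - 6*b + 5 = (b - 5)*(b - 1)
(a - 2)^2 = a^2 - 4*a + 4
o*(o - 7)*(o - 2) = o^3 - 9*o^2 + 14*o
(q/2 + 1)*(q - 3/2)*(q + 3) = q^3/2 + 7*q^2/4 - 3*q/4 - 9/2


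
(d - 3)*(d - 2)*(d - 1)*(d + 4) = d^4 - 2*d^3 - 13*d^2 + 38*d - 24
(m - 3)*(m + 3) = m^2 - 9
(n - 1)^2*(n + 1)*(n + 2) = n^4 + n^3 - 3*n^2 - n + 2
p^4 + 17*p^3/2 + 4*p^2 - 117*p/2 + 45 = (p - 3/2)*(p - 1)*(p + 5)*(p + 6)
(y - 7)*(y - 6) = y^2 - 13*y + 42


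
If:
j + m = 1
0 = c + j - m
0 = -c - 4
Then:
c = -4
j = 5/2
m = -3/2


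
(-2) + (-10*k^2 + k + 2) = -10*k^2 + k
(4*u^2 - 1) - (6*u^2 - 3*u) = -2*u^2 + 3*u - 1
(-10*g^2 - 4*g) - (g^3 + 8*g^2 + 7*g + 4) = -g^3 - 18*g^2 - 11*g - 4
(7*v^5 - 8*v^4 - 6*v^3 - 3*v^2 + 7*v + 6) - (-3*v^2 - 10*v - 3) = 7*v^5 - 8*v^4 - 6*v^3 + 17*v + 9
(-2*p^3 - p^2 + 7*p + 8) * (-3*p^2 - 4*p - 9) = 6*p^5 + 11*p^4 + p^3 - 43*p^2 - 95*p - 72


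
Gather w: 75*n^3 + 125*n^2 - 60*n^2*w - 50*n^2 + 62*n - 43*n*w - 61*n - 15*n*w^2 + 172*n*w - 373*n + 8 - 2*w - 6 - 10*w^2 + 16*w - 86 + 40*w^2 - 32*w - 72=75*n^3 + 75*n^2 - 372*n + w^2*(30 - 15*n) + w*(-60*n^2 + 129*n - 18) - 156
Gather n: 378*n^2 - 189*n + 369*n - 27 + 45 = 378*n^2 + 180*n + 18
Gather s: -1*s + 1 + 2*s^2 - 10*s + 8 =2*s^2 - 11*s + 9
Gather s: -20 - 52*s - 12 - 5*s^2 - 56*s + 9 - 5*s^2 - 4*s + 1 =-10*s^2 - 112*s - 22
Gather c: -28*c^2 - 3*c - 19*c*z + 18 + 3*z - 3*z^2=-28*c^2 + c*(-19*z - 3) - 3*z^2 + 3*z + 18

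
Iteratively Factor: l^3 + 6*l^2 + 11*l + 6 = (l + 3)*(l^2 + 3*l + 2) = (l + 1)*(l + 3)*(l + 2)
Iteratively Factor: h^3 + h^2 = (h)*(h^2 + h) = h^2*(h + 1)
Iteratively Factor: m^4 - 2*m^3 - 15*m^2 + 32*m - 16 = (m - 1)*(m^3 - m^2 - 16*m + 16) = (m - 1)^2*(m^2 - 16) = (m - 4)*(m - 1)^2*(m + 4)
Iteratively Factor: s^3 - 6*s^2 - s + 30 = (s - 5)*(s^2 - s - 6) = (s - 5)*(s + 2)*(s - 3)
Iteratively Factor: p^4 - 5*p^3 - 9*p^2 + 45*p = (p + 3)*(p^3 - 8*p^2 + 15*p) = (p - 5)*(p + 3)*(p^2 - 3*p) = (p - 5)*(p - 3)*(p + 3)*(p)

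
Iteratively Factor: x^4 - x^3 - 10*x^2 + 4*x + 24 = (x - 2)*(x^3 + x^2 - 8*x - 12) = (x - 2)*(x + 2)*(x^2 - x - 6) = (x - 2)*(x + 2)^2*(x - 3)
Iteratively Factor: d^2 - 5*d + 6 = (d - 2)*(d - 3)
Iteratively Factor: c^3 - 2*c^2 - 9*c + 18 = (c - 3)*(c^2 + c - 6) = (c - 3)*(c - 2)*(c + 3)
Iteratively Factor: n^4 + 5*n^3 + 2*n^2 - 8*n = (n + 2)*(n^3 + 3*n^2 - 4*n) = n*(n + 2)*(n^2 + 3*n - 4) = n*(n + 2)*(n + 4)*(n - 1)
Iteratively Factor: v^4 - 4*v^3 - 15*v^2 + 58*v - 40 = (v - 5)*(v^3 + v^2 - 10*v + 8) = (v - 5)*(v + 4)*(v^2 - 3*v + 2) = (v - 5)*(v - 2)*(v + 4)*(v - 1)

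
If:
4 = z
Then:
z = 4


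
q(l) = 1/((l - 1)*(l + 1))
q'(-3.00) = 0.09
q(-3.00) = 0.12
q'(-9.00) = 0.00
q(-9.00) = 0.01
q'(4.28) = -0.03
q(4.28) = 0.06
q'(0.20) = -0.43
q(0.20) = -1.04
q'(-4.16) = 0.03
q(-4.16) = 0.06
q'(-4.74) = 0.02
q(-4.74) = 0.05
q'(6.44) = -0.01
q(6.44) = 0.02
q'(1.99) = -0.45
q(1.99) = 0.34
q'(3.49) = -0.06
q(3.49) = 0.09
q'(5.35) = -0.01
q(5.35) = 0.04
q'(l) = -1/((l - 1)*(l + 1)^2) - 1/((l - 1)^2*(l + 1)) = -2*l/(l^4 - 2*l^2 + 1)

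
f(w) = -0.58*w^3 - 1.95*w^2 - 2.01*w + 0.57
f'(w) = -1.74*w^2 - 3.9*w - 2.01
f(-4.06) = 15.40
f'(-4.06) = -14.86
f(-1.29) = 1.16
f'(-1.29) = 0.13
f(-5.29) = 42.49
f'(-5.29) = -30.07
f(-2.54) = 2.60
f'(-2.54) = -3.33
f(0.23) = -0.00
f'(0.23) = -3.00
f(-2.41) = 2.21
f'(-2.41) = -2.72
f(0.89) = -3.17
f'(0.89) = -6.86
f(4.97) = -128.79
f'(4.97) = -64.37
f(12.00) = -1306.59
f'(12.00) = -299.37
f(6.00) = -206.97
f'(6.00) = -88.05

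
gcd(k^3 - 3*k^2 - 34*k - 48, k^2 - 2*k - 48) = k - 8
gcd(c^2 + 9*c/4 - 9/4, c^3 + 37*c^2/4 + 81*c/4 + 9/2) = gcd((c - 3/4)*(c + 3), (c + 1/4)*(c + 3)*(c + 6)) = c + 3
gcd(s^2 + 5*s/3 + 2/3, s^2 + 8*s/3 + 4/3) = s + 2/3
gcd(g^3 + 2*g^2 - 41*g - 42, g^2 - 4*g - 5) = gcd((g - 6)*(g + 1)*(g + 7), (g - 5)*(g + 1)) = g + 1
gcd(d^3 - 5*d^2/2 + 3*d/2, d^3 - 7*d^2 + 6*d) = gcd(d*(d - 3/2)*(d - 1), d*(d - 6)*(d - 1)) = d^2 - d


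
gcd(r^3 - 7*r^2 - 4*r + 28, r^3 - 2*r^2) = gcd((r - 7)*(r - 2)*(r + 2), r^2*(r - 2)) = r - 2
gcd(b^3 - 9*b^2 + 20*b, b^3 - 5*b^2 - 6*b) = b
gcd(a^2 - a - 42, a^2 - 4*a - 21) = a - 7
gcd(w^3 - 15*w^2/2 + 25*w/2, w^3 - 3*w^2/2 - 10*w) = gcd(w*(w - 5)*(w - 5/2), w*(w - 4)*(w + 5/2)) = w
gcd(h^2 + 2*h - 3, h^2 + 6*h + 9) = h + 3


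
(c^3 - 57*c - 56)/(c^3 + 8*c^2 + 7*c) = (c - 8)/c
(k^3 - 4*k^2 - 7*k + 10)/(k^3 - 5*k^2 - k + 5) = (k + 2)/(k + 1)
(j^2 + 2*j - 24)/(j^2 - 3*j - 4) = (j + 6)/(j + 1)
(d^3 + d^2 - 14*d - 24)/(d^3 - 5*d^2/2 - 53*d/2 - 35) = 2*(d^2 - d - 12)/(2*d^2 - 9*d - 35)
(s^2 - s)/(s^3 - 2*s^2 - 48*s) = (1 - s)/(-s^2 + 2*s + 48)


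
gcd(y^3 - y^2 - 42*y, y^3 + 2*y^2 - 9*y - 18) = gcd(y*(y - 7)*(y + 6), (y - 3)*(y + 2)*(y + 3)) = 1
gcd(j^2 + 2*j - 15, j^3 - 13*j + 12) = j - 3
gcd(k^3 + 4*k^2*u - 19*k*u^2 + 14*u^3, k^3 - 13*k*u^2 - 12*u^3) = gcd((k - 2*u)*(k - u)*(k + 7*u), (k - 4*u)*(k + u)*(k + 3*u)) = 1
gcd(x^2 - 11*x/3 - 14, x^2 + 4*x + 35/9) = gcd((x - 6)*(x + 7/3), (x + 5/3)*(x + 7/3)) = x + 7/3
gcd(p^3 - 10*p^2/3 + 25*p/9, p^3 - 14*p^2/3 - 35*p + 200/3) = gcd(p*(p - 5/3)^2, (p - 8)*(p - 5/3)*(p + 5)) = p - 5/3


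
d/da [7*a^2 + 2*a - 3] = 14*a + 2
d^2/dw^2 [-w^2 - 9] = -2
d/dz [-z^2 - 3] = -2*z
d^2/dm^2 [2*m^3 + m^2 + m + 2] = 12*m + 2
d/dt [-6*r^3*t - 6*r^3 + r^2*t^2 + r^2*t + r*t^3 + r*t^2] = r*(-6*r^2 + 2*r*t + r + 3*t^2 + 2*t)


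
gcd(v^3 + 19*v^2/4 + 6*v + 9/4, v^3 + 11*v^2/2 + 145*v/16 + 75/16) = v + 3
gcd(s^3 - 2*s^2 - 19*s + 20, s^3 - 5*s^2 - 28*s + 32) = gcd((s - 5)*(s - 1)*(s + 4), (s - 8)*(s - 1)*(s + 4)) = s^2 + 3*s - 4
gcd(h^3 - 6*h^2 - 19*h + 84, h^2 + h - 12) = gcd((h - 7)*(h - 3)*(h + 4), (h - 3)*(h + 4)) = h^2 + h - 12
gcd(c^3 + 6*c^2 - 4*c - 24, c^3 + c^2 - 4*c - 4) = c^2 - 4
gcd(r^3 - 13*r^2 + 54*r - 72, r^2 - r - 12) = r - 4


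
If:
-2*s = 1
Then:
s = -1/2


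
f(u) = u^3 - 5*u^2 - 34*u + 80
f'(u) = 3*u^2 - 10*u - 34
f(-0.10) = 83.35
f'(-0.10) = -32.97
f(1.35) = 27.45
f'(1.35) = -42.03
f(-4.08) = 67.57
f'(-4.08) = 56.74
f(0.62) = 57.24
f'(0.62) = -39.05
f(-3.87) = 78.73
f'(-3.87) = 49.63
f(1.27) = 30.80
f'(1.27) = -41.86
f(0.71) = 53.70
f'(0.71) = -39.59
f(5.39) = -91.93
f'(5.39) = -0.74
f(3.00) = -40.00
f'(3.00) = -37.00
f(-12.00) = -1960.00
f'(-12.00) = 518.00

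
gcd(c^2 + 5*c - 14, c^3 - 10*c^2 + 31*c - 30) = c - 2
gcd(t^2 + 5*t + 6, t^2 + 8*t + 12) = t + 2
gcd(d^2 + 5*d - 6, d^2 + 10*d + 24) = d + 6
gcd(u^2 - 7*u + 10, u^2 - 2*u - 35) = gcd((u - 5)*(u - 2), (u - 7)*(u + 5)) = 1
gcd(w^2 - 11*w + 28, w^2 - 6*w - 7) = w - 7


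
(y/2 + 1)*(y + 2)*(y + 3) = y^3/2 + 7*y^2/2 + 8*y + 6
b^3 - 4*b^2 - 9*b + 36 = (b - 4)*(b - 3)*(b + 3)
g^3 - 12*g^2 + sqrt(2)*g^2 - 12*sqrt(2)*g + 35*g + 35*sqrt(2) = (g - 7)*(g - 5)*(g + sqrt(2))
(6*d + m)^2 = 36*d^2 + 12*d*m + m^2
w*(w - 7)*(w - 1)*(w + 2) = w^4 - 6*w^3 - 9*w^2 + 14*w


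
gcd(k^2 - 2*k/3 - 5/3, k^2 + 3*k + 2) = k + 1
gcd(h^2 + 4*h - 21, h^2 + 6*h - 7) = h + 7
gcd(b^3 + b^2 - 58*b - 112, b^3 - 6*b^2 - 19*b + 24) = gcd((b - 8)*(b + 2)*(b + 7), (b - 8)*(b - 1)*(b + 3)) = b - 8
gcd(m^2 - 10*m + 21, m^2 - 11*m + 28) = m - 7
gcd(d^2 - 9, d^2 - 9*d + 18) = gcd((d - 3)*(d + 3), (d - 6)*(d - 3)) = d - 3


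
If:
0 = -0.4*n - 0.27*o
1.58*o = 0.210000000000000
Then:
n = -0.09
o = 0.13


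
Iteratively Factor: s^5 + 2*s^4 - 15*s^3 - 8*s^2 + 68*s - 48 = (s + 3)*(s^4 - s^3 - 12*s^2 + 28*s - 16) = (s - 2)*(s + 3)*(s^3 + s^2 - 10*s + 8) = (s - 2)*(s - 1)*(s + 3)*(s^2 + 2*s - 8) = (s - 2)*(s - 1)*(s + 3)*(s + 4)*(s - 2)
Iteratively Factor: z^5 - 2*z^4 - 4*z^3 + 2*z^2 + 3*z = (z + 1)*(z^4 - 3*z^3 - z^2 + 3*z) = z*(z + 1)*(z^3 - 3*z^2 - z + 3) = z*(z - 1)*(z + 1)*(z^2 - 2*z - 3) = z*(z - 1)*(z + 1)^2*(z - 3)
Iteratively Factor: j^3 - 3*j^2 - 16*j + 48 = (j - 3)*(j^2 - 16) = (j - 3)*(j + 4)*(j - 4)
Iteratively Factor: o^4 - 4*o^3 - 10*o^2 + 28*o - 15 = (o + 3)*(o^3 - 7*o^2 + 11*o - 5) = (o - 1)*(o + 3)*(o^2 - 6*o + 5) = (o - 1)^2*(o + 3)*(o - 5)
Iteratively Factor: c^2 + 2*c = (c + 2)*(c)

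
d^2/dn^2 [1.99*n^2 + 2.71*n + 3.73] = 3.98000000000000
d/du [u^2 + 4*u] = 2*u + 4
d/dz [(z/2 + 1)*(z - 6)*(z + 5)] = 3*z^2/2 + z - 16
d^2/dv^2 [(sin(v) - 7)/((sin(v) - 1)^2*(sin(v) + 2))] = (-4*sin(v)^4 + 51*sin(v)^3 + 159*sin(v)^2 + 220*sin(v) + 114)/((sin(v) - 1)^3*(sin(v) + 2)^3)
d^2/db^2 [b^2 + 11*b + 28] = 2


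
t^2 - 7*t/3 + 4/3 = (t - 4/3)*(t - 1)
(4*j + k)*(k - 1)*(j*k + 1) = 4*j^2*k^2 - 4*j^2*k + j*k^3 - j*k^2 + 4*j*k - 4*j + k^2 - k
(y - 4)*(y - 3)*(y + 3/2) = y^3 - 11*y^2/2 + 3*y/2 + 18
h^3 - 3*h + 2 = (h - 1)^2*(h + 2)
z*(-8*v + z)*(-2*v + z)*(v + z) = 16*v^3*z + 6*v^2*z^2 - 9*v*z^3 + z^4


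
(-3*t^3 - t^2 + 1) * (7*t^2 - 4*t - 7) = -21*t^5 + 5*t^4 + 25*t^3 + 14*t^2 - 4*t - 7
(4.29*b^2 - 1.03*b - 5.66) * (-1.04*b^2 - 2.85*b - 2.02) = -4.4616*b^4 - 11.1553*b^3 + 0.156099999999999*b^2 + 18.2116*b + 11.4332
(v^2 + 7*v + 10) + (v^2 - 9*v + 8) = 2*v^2 - 2*v + 18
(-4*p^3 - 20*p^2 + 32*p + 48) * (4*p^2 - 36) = -16*p^5 - 80*p^4 + 272*p^3 + 912*p^2 - 1152*p - 1728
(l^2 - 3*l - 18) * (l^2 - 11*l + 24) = l^4 - 14*l^3 + 39*l^2 + 126*l - 432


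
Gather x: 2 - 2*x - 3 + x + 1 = -x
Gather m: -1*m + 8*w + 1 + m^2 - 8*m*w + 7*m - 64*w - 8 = m^2 + m*(6 - 8*w) - 56*w - 7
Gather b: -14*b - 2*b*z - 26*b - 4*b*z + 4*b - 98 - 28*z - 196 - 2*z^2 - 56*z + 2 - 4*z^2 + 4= b*(-6*z - 36) - 6*z^2 - 84*z - 288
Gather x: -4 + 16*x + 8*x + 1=24*x - 3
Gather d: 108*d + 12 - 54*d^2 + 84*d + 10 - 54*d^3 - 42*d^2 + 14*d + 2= -54*d^3 - 96*d^2 + 206*d + 24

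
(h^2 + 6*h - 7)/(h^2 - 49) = (h - 1)/(h - 7)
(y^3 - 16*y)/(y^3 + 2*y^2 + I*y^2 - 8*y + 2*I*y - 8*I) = y*(y - 4)/(y^2 + y*(-2 + I) - 2*I)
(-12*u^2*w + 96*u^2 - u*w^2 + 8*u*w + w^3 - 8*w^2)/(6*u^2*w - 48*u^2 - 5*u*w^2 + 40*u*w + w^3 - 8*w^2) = (-12*u^2 - u*w + w^2)/(6*u^2 - 5*u*w + w^2)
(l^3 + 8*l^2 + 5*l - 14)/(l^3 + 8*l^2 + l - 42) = (l^2 + l - 2)/(l^2 + l - 6)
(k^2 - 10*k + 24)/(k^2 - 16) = (k - 6)/(k + 4)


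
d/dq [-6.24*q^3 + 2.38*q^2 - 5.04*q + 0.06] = -18.72*q^2 + 4.76*q - 5.04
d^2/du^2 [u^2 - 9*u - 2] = 2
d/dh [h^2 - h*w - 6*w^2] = 2*h - w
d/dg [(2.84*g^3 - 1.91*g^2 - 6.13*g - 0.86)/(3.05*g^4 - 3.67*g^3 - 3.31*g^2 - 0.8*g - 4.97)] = (-8.662*g^6 + 11.651*g^5 + 39.6794*g^4 - 39.0462*g^3 - 70.5753*g^2 + 13.2922*g + 29.7781)/(9.3025*g^8 - 22.387*g^7 - 6.7221*g^6 + 19.4154*g^5 - 13.4889*g^4 + 41.7758*g^3 + 33.5414*g^2 + 7.952*g + 24.7009)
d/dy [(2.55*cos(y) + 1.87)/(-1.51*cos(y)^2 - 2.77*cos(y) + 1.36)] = (3.8505*sin(y)^2 - 5.6474*cos(y) - 12.4984)*sin(y)/(1.51*cos(y)^2 + 2.77*cos(y) - 1.36)^2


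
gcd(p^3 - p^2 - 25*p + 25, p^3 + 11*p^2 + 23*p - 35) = p^2 + 4*p - 5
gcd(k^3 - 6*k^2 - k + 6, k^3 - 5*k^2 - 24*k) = 1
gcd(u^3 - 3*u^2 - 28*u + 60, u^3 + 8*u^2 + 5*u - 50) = u^2 + 3*u - 10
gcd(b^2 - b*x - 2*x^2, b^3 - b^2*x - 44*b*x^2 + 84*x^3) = -b + 2*x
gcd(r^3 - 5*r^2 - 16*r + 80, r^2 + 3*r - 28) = r - 4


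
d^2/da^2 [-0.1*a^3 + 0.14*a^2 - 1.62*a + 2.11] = 0.28 - 0.6*a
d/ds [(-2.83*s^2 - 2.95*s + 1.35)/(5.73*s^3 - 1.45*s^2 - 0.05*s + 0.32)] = (16.2159*s^4 + 33.807*s^3 - 27.3425*s^2 + 2.1038*s - 0.8765)/(32.8329*s^6 - 16.617*s^5 + 1.5295*s^4 + 3.8122*s^3 - 0.9255*s^2 - 0.032*s + 0.1024)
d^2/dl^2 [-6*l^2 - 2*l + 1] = -12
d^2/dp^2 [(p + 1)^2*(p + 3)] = 6*p + 10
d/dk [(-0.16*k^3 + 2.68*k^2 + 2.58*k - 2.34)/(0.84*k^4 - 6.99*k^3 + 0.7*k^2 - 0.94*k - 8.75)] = (0.1344*k^6 - 4.5024*k^5 + 12.1196*k^4 + 44.2316*k^3 - 49.195*k^2 - 43.624*k - 24.7746)/(0.7056*k^8 - 11.7432*k^7 + 50.0361*k^6 - 11.3652*k^5 - 1.0688*k^4 + 121.009*k^3 - 11.3664*k^2 + 16.45*k + 76.5625)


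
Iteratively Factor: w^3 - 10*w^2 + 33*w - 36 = (w - 3)*(w^2 - 7*w + 12) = (w - 4)*(w - 3)*(w - 3)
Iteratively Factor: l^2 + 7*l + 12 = (l + 4)*(l + 3)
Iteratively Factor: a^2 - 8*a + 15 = (a - 3)*(a - 5)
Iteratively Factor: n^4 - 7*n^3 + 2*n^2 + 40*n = (n)*(n^3 - 7*n^2 + 2*n + 40) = n*(n - 5)*(n^2 - 2*n - 8) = n*(n - 5)*(n + 2)*(n - 4)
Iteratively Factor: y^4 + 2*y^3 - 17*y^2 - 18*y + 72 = (y - 2)*(y^3 + 4*y^2 - 9*y - 36) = (y - 2)*(y + 3)*(y^2 + y - 12) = (y - 2)*(y + 3)*(y + 4)*(y - 3)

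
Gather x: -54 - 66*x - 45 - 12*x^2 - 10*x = -12*x^2 - 76*x - 99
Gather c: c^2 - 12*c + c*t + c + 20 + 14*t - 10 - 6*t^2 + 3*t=c^2 + c*(t - 11) - 6*t^2 + 17*t + 10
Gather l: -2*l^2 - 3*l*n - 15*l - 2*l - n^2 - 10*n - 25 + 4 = -2*l^2 + l*(-3*n - 17) - n^2 - 10*n - 21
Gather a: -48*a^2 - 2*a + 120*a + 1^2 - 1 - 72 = -48*a^2 + 118*a - 72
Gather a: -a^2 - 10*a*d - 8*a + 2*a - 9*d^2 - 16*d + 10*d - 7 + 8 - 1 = -a^2 + a*(-10*d - 6) - 9*d^2 - 6*d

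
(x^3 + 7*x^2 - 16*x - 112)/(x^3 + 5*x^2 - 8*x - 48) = (x^2 + 3*x - 28)/(x^2 + x - 12)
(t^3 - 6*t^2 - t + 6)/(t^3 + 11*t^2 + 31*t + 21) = (t^2 - 7*t + 6)/(t^2 + 10*t + 21)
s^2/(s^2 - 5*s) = s/(s - 5)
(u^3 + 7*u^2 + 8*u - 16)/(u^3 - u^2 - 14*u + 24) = (u^2 + 3*u - 4)/(u^2 - 5*u + 6)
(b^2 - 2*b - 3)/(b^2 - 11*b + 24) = (b + 1)/(b - 8)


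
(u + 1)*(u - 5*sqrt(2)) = u^2 - 5*sqrt(2)*u + u - 5*sqrt(2)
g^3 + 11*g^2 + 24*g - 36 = (g - 1)*(g + 6)^2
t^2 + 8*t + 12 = (t + 2)*(t + 6)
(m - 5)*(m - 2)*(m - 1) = m^3 - 8*m^2 + 17*m - 10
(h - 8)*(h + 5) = h^2 - 3*h - 40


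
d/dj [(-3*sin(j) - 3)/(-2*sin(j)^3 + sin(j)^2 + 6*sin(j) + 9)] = 3*(2*sin(4*j) - 17*cos(j) + 5*cos(3*j))/(-9*sin(j) - sin(3*j) + cos(2*j) - 19)^2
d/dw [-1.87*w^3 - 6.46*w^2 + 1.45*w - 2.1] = -5.61*w^2 - 12.92*w + 1.45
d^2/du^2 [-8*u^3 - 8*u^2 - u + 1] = -48*u - 16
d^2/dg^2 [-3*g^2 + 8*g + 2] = -6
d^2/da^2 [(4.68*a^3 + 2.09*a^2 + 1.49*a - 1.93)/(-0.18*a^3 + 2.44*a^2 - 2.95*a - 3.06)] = (-4.24634400000001*a^6 + 14.620824*a^5 + 42.2685*a^4 - 195.03398*a^3 - 262.166844*a^2 - 419.410608*a + 50.172566)/(0.005832*a^9 - 0.237168*a^8 + 3.501684*a^7 - 22.003192*a^6 + 49.324998*a^5 + 0.700907999999991*a^4 - 101.426561*a^3 + 11.347398*a^2 + 82.86786*a + 28.652616)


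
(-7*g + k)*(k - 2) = -7*g*k + 14*g + k^2 - 2*k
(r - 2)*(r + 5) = r^2 + 3*r - 10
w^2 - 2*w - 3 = (w - 3)*(w + 1)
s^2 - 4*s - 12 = (s - 6)*(s + 2)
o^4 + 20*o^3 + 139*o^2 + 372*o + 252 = (o + 1)*(o + 6)^2*(o + 7)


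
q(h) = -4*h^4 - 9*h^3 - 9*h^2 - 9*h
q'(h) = -16*h^3 - 27*h^2 - 18*h - 9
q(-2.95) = -123.66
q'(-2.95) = 219.89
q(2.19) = -249.42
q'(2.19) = -345.97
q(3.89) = -1616.90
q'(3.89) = -1429.41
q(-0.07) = 0.59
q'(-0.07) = -7.87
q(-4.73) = -1208.56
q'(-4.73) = 1165.25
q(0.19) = -2.10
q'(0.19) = -13.50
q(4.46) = -2600.32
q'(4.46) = -2045.82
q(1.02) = -32.42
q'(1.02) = -72.43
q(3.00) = -675.00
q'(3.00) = -738.00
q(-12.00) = -68580.00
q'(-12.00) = 23967.00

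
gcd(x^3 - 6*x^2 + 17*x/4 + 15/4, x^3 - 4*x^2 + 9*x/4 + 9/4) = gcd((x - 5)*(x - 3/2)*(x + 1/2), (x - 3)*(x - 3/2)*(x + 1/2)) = x^2 - x - 3/4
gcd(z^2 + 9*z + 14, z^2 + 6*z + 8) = z + 2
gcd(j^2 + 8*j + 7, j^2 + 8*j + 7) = j^2 + 8*j + 7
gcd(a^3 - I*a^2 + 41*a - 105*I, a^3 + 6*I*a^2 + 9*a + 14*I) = a + 7*I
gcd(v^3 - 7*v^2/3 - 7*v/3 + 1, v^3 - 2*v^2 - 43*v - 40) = v + 1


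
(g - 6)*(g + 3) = g^2 - 3*g - 18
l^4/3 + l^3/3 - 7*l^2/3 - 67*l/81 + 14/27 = (l/3 + 1)*(l - 7/3)*(l - 1/3)*(l + 2/3)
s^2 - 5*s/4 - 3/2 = (s - 2)*(s + 3/4)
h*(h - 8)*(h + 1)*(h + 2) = h^4 - 5*h^3 - 22*h^2 - 16*h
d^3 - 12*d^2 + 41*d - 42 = (d - 7)*(d - 3)*(d - 2)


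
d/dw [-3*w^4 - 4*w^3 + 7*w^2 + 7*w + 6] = -12*w^3 - 12*w^2 + 14*w + 7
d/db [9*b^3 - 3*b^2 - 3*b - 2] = 27*b^2 - 6*b - 3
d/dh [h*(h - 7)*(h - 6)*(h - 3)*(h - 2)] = 5*h^4 - 72*h^3 + 339*h^2 - 576*h + 252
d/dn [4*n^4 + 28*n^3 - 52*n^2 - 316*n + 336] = 16*n^3 + 84*n^2 - 104*n - 316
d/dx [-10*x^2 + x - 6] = 1 - 20*x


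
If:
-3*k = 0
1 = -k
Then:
No Solution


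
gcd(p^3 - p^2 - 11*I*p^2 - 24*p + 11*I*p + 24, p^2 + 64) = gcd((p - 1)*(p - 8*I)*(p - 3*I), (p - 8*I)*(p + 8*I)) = p - 8*I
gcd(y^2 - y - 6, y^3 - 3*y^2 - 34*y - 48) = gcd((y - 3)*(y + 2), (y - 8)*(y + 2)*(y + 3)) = y + 2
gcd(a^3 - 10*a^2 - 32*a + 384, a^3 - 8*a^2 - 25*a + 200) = a - 8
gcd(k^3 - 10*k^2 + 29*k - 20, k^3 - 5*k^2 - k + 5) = k^2 - 6*k + 5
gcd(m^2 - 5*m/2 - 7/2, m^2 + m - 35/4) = 1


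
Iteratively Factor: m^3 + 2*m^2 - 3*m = (m - 1)*(m^2 + 3*m) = (m - 1)*(m + 3)*(m)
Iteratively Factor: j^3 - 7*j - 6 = (j + 2)*(j^2 - 2*j - 3) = (j - 3)*(j + 2)*(j + 1)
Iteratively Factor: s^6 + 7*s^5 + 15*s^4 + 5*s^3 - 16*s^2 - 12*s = (s)*(s^5 + 7*s^4 + 15*s^3 + 5*s^2 - 16*s - 12) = s*(s + 2)*(s^4 + 5*s^3 + 5*s^2 - 5*s - 6) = s*(s + 2)*(s + 3)*(s^3 + 2*s^2 - s - 2) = s*(s - 1)*(s + 2)*(s + 3)*(s^2 + 3*s + 2) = s*(s - 1)*(s + 1)*(s + 2)*(s + 3)*(s + 2)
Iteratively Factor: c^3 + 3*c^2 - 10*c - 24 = (c + 4)*(c^2 - c - 6) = (c + 2)*(c + 4)*(c - 3)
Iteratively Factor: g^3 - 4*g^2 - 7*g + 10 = (g - 5)*(g^2 + g - 2) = (g - 5)*(g + 2)*(g - 1)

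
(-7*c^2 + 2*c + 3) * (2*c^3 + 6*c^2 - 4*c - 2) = -14*c^5 - 38*c^4 + 46*c^3 + 24*c^2 - 16*c - 6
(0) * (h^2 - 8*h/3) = 0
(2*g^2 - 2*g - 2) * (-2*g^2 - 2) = -4*g^4 + 4*g^3 + 4*g + 4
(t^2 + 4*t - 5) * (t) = t^3 + 4*t^2 - 5*t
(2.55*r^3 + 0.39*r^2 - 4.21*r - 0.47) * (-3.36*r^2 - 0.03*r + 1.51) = -8.568*r^5 - 1.3869*r^4 + 17.9844*r^3 + 2.2944*r^2 - 6.343*r - 0.7097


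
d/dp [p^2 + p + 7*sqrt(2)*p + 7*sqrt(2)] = 2*p + 1 + 7*sqrt(2)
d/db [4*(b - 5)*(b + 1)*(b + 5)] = 12*b^2 + 8*b - 100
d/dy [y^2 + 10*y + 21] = 2*y + 10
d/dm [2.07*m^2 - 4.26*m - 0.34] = 4.14*m - 4.26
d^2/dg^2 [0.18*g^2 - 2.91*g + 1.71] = 0.360000000000000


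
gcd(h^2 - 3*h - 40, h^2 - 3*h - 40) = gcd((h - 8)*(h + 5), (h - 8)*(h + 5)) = h^2 - 3*h - 40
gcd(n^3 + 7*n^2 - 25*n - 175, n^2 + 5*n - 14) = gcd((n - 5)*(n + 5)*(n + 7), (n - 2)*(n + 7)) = n + 7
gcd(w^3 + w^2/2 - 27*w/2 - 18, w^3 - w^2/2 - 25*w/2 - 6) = w^2 - w - 12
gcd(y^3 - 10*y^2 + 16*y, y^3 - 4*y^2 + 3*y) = y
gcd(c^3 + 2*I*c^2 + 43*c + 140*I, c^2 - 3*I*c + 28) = c^2 - 3*I*c + 28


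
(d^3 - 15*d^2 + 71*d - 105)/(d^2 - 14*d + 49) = (d^2 - 8*d + 15)/(d - 7)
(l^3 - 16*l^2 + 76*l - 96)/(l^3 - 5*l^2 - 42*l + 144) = (l^2 - 8*l + 12)/(l^2 + 3*l - 18)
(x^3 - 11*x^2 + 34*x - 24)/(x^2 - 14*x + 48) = (x^2 - 5*x + 4)/(x - 8)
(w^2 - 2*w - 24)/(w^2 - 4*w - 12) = (w + 4)/(w + 2)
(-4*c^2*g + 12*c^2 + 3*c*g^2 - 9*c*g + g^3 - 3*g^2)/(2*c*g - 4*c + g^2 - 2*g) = (-4*c^2*g + 12*c^2 + 3*c*g^2 - 9*c*g + g^3 - 3*g^2)/(2*c*g - 4*c + g^2 - 2*g)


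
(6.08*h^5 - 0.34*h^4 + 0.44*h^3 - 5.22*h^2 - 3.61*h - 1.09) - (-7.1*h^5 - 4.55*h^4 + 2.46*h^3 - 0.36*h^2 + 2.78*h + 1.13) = 13.18*h^5 + 4.21*h^4 - 2.02*h^3 - 4.86*h^2 - 6.39*h - 2.22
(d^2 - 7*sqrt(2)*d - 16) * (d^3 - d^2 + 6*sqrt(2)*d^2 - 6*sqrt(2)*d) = d^5 - sqrt(2)*d^4 - d^4 - 100*d^3 + sqrt(2)*d^3 - 96*sqrt(2)*d^2 + 100*d^2 + 96*sqrt(2)*d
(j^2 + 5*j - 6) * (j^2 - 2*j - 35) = j^4 + 3*j^3 - 51*j^2 - 163*j + 210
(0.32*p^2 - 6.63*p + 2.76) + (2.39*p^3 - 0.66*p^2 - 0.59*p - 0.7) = 2.39*p^3 - 0.34*p^2 - 7.22*p + 2.06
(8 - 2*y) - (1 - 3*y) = y + 7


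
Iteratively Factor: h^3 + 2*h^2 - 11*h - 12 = (h - 3)*(h^2 + 5*h + 4) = (h - 3)*(h + 4)*(h + 1)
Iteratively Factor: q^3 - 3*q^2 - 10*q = (q + 2)*(q^2 - 5*q) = (q - 5)*(q + 2)*(q)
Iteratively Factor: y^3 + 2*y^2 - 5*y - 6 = (y + 3)*(y^2 - y - 2) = (y - 2)*(y + 3)*(y + 1)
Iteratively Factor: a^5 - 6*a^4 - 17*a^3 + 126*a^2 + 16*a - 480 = (a - 3)*(a^4 - 3*a^3 - 26*a^2 + 48*a + 160) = (a - 3)*(a + 2)*(a^3 - 5*a^2 - 16*a + 80) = (a - 5)*(a - 3)*(a + 2)*(a^2 - 16) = (a - 5)*(a - 3)*(a + 2)*(a + 4)*(a - 4)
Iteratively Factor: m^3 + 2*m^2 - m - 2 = (m - 1)*(m^2 + 3*m + 2) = (m - 1)*(m + 2)*(m + 1)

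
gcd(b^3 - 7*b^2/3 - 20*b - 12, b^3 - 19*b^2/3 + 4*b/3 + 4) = b^2 - 16*b/3 - 4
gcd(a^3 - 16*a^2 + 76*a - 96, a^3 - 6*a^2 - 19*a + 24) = a - 8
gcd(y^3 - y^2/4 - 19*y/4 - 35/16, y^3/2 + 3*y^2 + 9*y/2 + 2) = 1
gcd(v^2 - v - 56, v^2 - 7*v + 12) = 1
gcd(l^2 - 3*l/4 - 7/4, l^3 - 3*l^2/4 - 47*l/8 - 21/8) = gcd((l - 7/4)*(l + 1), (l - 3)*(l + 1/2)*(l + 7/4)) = 1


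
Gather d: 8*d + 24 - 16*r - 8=8*d - 16*r + 16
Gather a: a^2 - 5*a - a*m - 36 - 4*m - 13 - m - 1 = a^2 + a*(-m - 5) - 5*m - 50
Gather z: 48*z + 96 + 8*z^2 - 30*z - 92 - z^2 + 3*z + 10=7*z^2 + 21*z + 14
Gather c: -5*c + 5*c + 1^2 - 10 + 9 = 0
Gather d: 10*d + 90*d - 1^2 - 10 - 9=100*d - 20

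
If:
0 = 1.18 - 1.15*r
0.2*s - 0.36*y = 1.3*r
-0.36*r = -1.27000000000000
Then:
No Solution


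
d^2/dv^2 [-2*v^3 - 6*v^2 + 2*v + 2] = -12*v - 12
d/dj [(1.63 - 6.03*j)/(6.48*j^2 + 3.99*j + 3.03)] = (39.0744*j^2 - 21.1248*j - 24.7746)/(41.9904*j^4 + 51.7104*j^3 + 55.1889*j^2 + 24.1794*j + 9.1809)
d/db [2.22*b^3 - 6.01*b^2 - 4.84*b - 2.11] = 6.66*b^2 - 12.02*b - 4.84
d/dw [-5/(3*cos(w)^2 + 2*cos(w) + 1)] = -10*(3*cos(w) + 1)*sin(w)/(3*cos(w)^2 + 2*cos(w) + 1)^2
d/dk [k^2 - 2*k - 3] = 2*k - 2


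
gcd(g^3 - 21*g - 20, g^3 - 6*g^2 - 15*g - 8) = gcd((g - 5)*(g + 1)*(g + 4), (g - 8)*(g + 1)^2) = g + 1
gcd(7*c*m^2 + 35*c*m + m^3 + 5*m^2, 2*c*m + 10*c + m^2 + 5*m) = m + 5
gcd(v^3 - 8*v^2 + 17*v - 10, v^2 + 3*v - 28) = 1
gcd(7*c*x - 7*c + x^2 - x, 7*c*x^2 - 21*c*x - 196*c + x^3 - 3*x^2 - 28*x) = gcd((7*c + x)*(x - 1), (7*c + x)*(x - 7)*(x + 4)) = 7*c + x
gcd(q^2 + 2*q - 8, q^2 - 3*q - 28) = q + 4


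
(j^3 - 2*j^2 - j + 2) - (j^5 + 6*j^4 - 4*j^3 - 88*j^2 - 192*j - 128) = -j^5 - 6*j^4 + 5*j^3 + 86*j^2 + 191*j + 130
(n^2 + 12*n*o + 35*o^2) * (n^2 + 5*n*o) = n^4 + 17*n^3*o + 95*n^2*o^2 + 175*n*o^3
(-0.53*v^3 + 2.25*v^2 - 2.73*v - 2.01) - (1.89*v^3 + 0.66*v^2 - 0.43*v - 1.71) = -2.42*v^3 + 1.59*v^2 - 2.3*v - 0.3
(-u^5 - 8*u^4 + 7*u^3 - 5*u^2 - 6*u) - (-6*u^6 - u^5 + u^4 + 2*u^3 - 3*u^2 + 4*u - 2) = 6*u^6 - 9*u^4 + 5*u^3 - 2*u^2 - 10*u + 2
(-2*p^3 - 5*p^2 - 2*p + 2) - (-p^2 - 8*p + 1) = -2*p^3 - 4*p^2 + 6*p + 1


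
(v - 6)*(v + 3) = v^2 - 3*v - 18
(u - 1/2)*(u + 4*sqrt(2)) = u^2 - u/2 + 4*sqrt(2)*u - 2*sqrt(2)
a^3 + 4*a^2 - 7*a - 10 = (a - 2)*(a + 1)*(a + 5)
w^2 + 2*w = w*(w + 2)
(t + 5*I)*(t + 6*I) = t^2 + 11*I*t - 30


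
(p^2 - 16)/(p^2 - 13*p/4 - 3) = 4*(p + 4)/(4*p + 3)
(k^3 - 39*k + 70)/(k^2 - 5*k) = k + 5 - 14/k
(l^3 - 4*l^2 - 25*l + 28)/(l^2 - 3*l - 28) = l - 1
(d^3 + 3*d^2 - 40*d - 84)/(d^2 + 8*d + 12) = (d^2 + d - 42)/(d + 6)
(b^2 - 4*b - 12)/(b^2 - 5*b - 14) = (b - 6)/(b - 7)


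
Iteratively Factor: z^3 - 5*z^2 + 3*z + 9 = (z + 1)*(z^2 - 6*z + 9) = (z - 3)*(z + 1)*(z - 3)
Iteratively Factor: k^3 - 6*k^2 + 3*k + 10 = (k + 1)*(k^2 - 7*k + 10) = (k - 5)*(k + 1)*(k - 2)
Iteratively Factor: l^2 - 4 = (l - 2)*(l + 2)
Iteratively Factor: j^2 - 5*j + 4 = (j - 1)*(j - 4)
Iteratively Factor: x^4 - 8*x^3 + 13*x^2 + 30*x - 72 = (x - 3)*(x^3 - 5*x^2 - 2*x + 24) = (x - 3)*(x + 2)*(x^2 - 7*x + 12) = (x - 4)*(x - 3)*(x + 2)*(x - 3)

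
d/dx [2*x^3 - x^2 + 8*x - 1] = 6*x^2 - 2*x + 8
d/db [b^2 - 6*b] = 2*b - 6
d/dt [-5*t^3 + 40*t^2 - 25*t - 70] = -15*t^2 + 80*t - 25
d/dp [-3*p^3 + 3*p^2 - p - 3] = -9*p^2 + 6*p - 1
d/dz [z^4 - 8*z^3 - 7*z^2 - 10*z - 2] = 4*z^3 - 24*z^2 - 14*z - 10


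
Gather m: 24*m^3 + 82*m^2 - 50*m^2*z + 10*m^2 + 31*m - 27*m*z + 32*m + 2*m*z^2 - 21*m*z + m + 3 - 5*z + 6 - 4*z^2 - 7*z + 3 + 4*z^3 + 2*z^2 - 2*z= 24*m^3 + m^2*(92 - 50*z) + m*(2*z^2 - 48*z + 64) + 4*z^3 - 2*z^2 - 14*z + 12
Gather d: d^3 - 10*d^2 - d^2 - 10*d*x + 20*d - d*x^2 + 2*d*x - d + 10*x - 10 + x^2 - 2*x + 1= d^3 - 11*d^2 + d*(-x^2 - 8*x + 19) + x^2 + 8*x - 9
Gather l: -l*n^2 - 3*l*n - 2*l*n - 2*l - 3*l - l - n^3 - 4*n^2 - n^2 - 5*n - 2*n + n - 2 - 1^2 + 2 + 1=l*(-n^2 - 5*n - 6) - n^3 - 5*n^2 - 6*n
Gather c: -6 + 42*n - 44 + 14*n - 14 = 56*n - 64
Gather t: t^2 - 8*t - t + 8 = t^2 - 9*t + 8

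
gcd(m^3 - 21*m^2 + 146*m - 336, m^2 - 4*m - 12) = m - 6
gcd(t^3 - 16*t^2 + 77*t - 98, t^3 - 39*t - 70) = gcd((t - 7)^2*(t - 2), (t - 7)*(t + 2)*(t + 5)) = t - 7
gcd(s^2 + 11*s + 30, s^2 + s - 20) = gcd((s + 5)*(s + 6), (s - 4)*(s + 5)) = s + 5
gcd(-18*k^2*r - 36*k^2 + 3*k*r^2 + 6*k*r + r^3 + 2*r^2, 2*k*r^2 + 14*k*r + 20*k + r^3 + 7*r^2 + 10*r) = r + 2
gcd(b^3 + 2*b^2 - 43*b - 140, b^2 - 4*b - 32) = b + 4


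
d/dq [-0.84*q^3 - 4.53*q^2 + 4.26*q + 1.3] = -2.52*q^2 - 9.06*q + 4.26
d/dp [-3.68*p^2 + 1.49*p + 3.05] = 1.49 - 7.36*p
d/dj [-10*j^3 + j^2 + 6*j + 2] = -30*j^2 + 2*j + 6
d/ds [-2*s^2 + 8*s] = 8 - 4*s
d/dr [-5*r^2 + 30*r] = 30 - 10*r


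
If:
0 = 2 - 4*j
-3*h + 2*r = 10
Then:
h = 2*r/3 - 10/3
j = 1/2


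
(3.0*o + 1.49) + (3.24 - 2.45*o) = 0.55*o + 4.73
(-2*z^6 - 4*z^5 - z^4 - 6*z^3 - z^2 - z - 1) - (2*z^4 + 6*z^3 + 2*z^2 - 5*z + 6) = -2*z^6 - 4*z^5 - 3*z^4 - 12*z^3 - 3*z^2 + 4*z - 7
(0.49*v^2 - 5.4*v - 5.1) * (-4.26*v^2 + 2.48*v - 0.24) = -2.0874*v^4 + 24.2192*v^3 + 8.2164*v^2 - 11.352*v + 1.224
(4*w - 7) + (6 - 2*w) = 2*w - 1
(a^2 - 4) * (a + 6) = a^3 + 6*a^2 - 4*a - 24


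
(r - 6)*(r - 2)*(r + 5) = r^3 - 3*r^2 - 28*r + 60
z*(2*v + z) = 2*v*z + z^2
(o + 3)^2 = o^2 + 6*o + 9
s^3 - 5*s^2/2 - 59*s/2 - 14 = (s - 7)*(s + 1/2)*(s + 4)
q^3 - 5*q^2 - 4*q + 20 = (q - 5)*(q - 2)*(q + 2)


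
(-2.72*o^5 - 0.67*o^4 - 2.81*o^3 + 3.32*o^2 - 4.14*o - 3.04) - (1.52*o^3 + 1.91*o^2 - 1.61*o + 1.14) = -2.72*o^5 - 0.67*o^4 - 4.33*o^3 + 1.41*o^2 - 2.53*o - 4.18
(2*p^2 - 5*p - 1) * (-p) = -2*p^3 + 5*p^2 + p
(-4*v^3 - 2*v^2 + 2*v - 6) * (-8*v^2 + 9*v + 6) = 32*v^5 - 20*v^4 - 58*v^3 + 54*v^2 - 42*v - 36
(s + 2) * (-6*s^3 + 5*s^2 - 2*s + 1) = -6*s^4 - 7*s^3 + 8*s^2 - 3*s + 2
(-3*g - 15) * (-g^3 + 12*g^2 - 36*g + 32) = 3*g^4 - 21*g^3 - 72*g^2 + 444*g - 480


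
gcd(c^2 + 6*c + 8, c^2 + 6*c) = 1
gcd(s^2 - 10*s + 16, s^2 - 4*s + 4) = s - 2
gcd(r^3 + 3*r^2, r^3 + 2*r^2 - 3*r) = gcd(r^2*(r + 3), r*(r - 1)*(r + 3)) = r^2 + 3*r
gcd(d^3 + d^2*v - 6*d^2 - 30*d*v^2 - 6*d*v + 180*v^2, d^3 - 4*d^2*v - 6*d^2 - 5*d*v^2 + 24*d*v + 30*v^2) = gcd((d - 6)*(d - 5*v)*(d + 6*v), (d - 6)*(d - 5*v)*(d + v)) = -d^2 + 5*d*v + 6*d - 30*v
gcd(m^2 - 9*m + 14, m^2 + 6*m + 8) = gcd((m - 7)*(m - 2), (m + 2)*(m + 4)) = 1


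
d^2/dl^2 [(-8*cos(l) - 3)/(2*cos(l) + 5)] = 34*(5*cos(l) - cos(2*l) + 3)/(2*cos(l) + 5)^3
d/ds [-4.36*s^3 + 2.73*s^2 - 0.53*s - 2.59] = -13.08*s^2 + 5.46*s - 0.53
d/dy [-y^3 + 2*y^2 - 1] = y*(4 - 3*y)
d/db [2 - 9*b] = -9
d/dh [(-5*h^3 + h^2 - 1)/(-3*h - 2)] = (30*h^3 + 27*h^2 - 4*h - 3)/(9*h^2 + 12*h + 4)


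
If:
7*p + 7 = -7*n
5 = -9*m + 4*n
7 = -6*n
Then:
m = -29/27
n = -7/6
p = 1/6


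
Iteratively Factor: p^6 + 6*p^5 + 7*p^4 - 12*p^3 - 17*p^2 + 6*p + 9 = (p + 1)*(p^5 + 5*p^4 + 2*p^3 - 14*p^2 - 3*p + 9) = (p + 1)*(p + 3)*(p^4 + 2*p^3 - 4*p^2 - 2*p + 3) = (p - 1)*(p + 1)*(p + 3)*(p^3 + 3*p^2 - p - 3) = (p - 1)^2*(p + 1)*(p + 3)*(p^2 + 4*p + 3) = (p - 1)^2*(p + 1)*(p + 3)^2*(p + 1)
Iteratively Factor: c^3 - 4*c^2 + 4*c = (c - 2)*(c^2 - 2*c) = c*(c - 2)*(c - 2)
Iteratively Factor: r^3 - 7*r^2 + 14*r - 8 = (r - 1)*(r^2 - 6*r + 8) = (r - 4)*(r - 1)*(r - 2)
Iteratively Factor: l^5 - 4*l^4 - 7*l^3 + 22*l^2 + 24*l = (l + 1)*(l^4 - 5*l^3 - 2*l^2 + 24*l) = (l - 3)*(l + 1)*(l^3 - 2*l^2 - 8*l) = (l - 4)*(l - 3)*(l + 1)*(l^2 + 2*l) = (l - 4)*(l - 3)*(l + 1)*(l + 2)*(l)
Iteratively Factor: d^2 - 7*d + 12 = (d - 4)*(d - 3)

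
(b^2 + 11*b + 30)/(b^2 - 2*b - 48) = (b + 5)/(b - 8)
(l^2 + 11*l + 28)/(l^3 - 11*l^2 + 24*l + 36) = (l^2 + 11*l + 28)/(l^3 - 11*l^2 + 24*l + 36)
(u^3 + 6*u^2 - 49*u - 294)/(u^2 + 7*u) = u - 1 - 42/u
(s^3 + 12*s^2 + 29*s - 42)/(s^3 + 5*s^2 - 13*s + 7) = (s + 6)/(s - 1)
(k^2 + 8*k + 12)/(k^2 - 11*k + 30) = (k^2 + 8*k + 12)/(k^2 - 11*k + 30)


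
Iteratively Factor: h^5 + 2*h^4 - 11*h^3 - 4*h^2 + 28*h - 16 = (h - 2)*(h^4 + 4*h^3 - 3*h^2 - 10*h + 8) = (h - 2)*(h + 2)*(h^3 + 2*h^2 - 7*h + 4) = (h - 2)*(h + 2)*(h + 4)*(h^2 - 2*h + 1) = (h - 2)*(h - 1)*(h + 2)*(h + 4)*(h - 1)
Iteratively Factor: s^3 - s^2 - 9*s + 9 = (s - 3)*(s^2 + 2*s - 3) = (s - 3)*(s - 1)*(s + 3)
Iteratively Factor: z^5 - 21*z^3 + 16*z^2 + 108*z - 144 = (z - 2)*(z^4 + 2*z^3 - 17*z^2 - 18*z + 72) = (z - 3)*(z - 2)*(z^3 + 5*z^2 - 2*z - 24) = (z - 3)*(z - 2)*(z + 3)*(z^2 + 2*z - 8) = (z - 3)*(z - 2)*(z + 3)*(z + 4)*(z - 2)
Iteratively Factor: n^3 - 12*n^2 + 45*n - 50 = (n - 5)*(n^2 - 7*n + 10) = (n - 5)^2*(n - 2)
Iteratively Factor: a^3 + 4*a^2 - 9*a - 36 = (a + 3)*(a^2 + a - 12) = (a + 3)*(a + 4)*(a - 3)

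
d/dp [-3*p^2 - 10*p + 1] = -6*p - 10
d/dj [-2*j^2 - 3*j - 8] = -4*j - 3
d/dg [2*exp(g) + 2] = 2*exp(g)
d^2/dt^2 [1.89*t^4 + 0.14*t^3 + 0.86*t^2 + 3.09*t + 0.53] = 22.68*t^2 + 0.84*t + 1.72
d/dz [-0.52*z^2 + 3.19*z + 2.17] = 3.19 - 1.04*z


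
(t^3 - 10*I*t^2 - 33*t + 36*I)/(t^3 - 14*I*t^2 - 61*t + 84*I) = (t - 3*I)/(t - 7*I)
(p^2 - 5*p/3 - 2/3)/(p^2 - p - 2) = (p + 1/3)/(p + 1)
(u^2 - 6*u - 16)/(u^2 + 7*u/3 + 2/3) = 3*(u - 8)/(3*u + 1)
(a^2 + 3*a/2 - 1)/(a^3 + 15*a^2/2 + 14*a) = (2*a^2 + 3*a - 2)/(a*(2*a^2 + 15*a + 28))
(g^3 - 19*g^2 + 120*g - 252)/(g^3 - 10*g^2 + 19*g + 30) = (g^2 - 13*g + 42)/(g^2 - 4*g - 5)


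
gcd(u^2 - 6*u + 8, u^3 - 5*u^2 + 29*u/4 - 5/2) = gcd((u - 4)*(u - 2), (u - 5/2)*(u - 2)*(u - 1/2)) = u - 2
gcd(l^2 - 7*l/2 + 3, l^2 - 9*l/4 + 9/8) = l - 3/2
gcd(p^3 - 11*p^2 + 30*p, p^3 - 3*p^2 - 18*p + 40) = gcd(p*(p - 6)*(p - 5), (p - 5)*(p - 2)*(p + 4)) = p - 5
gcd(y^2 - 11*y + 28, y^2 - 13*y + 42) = y - 7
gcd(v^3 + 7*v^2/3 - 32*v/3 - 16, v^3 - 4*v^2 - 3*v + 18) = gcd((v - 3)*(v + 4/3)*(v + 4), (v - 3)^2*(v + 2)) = v - 3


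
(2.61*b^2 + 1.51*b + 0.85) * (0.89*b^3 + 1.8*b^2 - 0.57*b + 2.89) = 2.3229*b^5 + 6.0419*b^4 + 1.9868*b^3 + 8.2122*b^2 + 3.8794*b + 2.4565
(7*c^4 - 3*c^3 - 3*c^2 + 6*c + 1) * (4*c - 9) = 28*c^5 - 75*c^4 + 15*c^3 + 51*c^2 - 50*c - 9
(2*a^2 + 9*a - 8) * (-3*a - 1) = -6*a^3 - 29*a^2 + 15*a + 8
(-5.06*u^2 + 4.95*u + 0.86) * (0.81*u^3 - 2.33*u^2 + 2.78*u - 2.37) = -4.0986*u^5 + 15.7993*u^4 - 24.9037*u^3 + 23.7494*u^2 - 9.3407*u - 2.0382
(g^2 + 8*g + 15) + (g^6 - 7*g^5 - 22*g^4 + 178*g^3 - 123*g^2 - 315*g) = g^6 - 7*g^5 - 22*g^4 + 178*g^3 - 122*g^2 - 307*g + 15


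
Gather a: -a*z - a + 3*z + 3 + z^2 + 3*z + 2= a*(-z - 1) + z^2 + 6*z + 5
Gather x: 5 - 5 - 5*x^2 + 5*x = -5*x^2 + 5*x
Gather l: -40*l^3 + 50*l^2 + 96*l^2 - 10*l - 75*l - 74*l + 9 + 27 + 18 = -40*l^3 + 146*l^2 - 159*l + 54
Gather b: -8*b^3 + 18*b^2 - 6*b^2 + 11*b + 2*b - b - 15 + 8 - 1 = -8*b^3 + 12*b^2 + 12*b - 8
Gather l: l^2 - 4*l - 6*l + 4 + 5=l^2 - 10*l + 9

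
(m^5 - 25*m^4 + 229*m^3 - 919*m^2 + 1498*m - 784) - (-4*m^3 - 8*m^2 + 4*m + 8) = m^5 - 25*m^4 + 233*m^3 - 911*m^2 + 1494*m - 792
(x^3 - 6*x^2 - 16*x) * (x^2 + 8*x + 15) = x^5 + 2*x^4 - 49*x^3 - 218*x^2 - 240*x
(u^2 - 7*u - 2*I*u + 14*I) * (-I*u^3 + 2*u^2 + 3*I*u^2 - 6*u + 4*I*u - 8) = -I*u^5 + 10*I*u^4 - 21*I*u^3 + 12*I*u^2 - 68*I*u - 112*I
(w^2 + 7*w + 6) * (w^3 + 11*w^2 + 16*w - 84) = w^5 + 18*w^4 + 99*w^3 + 94*w^2 - 492*w - 504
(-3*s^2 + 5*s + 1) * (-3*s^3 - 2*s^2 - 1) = 9*s^5 - 9*s^4 - 13*s^3 + s^2 - 5*s - 1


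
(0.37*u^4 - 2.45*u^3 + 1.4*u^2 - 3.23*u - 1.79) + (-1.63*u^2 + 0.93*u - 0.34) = 0.37*u^4 - 2.45*u^3 - 0.23*u^2 - 2.3*u - 2.13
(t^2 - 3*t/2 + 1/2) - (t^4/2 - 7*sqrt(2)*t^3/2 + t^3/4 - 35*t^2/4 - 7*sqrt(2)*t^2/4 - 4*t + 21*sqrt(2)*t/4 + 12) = -t^4/2 - t^3/4 + 7*sqrt(2)*t^3/2 + 7*sqrt(2)*t^2/4 + 39*t^2/4 - 21*sqrt(2)*t/4 + 5*t/2 - 23/2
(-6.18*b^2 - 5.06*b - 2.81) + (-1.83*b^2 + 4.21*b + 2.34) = -8.01*b^2 - 0.85*b - 0.47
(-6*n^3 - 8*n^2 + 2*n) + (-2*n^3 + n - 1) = -8*n^3 - 8*n^2 + 3*n - 1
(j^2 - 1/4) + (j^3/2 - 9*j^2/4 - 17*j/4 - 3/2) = j^3/2 - 5*j^2/4 - 17*j/4 - 7/4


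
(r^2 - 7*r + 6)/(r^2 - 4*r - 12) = (r - 1)/(r + 2)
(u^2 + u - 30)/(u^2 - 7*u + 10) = (u + 6)/(u - 2)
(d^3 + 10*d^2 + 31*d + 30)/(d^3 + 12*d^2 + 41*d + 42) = (d + 5)/(d + 7)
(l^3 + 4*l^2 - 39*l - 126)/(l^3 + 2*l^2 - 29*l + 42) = (l^2 - 3*l - 18)/(l^2 - 5*l + 6)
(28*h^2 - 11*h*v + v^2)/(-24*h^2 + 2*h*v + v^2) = (-7*h + v)/(6*h + v)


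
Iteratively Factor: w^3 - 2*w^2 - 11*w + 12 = (w - 4)*(w^2 + 2*w - 3) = (w - 4)*(w + 3)*(w - 1)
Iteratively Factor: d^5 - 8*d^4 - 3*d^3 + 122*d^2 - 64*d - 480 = (d - 4)*(d^4 - 4*d^3 - 19*d^2 + 46*d + 120) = (d - 4)^2*(d^3 - 19*d - 30) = (d - 5)*(d - 4)^2*(d^2 + 5*d + 6) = (d - 5)*(d - 4)^2*(d + 3)*(d + 2)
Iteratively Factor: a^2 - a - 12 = (a + 3)*(a - 4)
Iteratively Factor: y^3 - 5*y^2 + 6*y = (y)*(y^2 - 5*y + 6) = y*(y - 2)*(y - 3)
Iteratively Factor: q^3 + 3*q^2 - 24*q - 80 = (q - 5)*(q^2 + 8*q + 16) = (q - 5)*(q + 4)*(q + 4)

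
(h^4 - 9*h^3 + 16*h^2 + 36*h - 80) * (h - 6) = h^5 - 15*h^4 + 70*h^3 - 60*h^2 - 296*h + 480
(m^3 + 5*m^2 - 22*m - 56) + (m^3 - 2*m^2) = 2*m^3 + 3*m^2 - 22*m - 56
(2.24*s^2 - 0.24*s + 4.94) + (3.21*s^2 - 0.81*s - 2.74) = 5.45*s^2 - 1.05*s + 2.2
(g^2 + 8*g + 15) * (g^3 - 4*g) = g^5 + 8*g^4 + 11*g^3 - 32*g^2 - 60*g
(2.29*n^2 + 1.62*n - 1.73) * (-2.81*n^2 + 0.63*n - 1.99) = -6.4349*n^4 - 3.1095*n^3 + 1.3248*n^2 - 4.3137*n + 3.4427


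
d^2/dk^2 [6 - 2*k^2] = -4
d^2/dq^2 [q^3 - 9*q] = 6*q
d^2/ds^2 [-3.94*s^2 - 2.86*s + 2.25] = -7.88000000000000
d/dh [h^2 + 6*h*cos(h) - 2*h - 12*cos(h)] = -6*h*sin(h) + 2*h + 12*sin(h) + 6*cos(h) - 2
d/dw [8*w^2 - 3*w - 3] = 16*w - 3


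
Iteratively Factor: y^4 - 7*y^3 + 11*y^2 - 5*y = (y)*(y^3 - 7*y^2 + 11*y - 5) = y*(y - 5)*(y^2 - 2*y + 1) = y*(y - 5)*(y - 1)*(y - 1)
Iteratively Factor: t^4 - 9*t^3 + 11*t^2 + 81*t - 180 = (t - 3)*(t^3 - 6*t^2 - 7*t + 60) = (t - 5)*(t - 3)*(t^2 - t - 12) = (t - 5)*(t - 3)*(t + 3)*(t - 4)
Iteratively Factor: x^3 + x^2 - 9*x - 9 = (x - 3)*(x^2 + 4*x + 3) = (x - 3)*(x + 3)*(x + 1)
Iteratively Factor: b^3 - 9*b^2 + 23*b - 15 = (b - 3)*(b^2 - 6*b + 5) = (b - 3)*(b - 1)*(b - 5)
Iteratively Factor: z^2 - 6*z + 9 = (z - 3)*(z - 3)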